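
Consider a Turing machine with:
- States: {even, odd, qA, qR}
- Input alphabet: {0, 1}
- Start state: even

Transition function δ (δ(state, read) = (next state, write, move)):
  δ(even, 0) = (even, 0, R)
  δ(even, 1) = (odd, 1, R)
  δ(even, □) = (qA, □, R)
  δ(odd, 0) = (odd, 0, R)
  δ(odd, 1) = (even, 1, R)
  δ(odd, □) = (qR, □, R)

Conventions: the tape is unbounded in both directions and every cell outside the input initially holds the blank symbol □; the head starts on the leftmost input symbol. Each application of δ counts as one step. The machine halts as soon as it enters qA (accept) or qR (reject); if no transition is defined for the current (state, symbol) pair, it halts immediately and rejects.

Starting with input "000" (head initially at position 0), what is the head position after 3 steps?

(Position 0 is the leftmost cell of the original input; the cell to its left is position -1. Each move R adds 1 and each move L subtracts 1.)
Step 0: [even]000 (head at position 0)
Step 1: δ(even, 0) = (even, 0, R)  ⊢  0[even]00 (head at position 1)
Step 2: δ(even, 0) = (even, 0, R)  ⊢  00[even]0 (head at position 2)
Step 3: δ(even, 0) = (even, 0, R)  ⊢  000[even]□ (head at position 3)
Head position after 3 steps: 3

Final answer: Position 3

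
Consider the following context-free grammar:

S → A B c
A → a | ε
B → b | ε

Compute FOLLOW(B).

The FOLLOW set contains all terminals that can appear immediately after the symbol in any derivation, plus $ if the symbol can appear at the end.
B occurs in S → A B c, immediately followed by the terminal c. So FOLLOW(B) = {c}.

Final answer: {c}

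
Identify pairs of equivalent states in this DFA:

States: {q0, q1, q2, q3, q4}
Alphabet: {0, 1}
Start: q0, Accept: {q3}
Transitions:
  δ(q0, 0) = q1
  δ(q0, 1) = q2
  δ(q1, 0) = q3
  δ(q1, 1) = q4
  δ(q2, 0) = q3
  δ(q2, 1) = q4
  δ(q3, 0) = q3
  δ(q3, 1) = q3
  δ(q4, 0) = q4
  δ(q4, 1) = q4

Using the table-filling algorithm:
Round 0 – mark pairs where exactly one state is accepting: (q0,q3), (q1,q3), (q2,q3), (q3,q4)
Round 1 – newly marked: (q0,q1) [on 0: q1 vs q3, already marked]; (q0,q2) [on 0: q1 vs q3, already marked]; (q1,q4) [on 0: q3 vs q4, already marked]; (q2,q4) [on 0: q3 vs q4, already marked]
Round 2 – newly marked: (q0,q4) [on 0: q1 vs q4, already marked]
No further pairs can be marked.
(q1, q2) unmarked: δ(q1,0)=q3, δ(q2,0)=q3; δ(q1,1)=q4, δ(q2,1)=q4 → equivalent
Equivalent pairs: (q1, q2)

Final answer: Equivalent pairs: (q1, q2)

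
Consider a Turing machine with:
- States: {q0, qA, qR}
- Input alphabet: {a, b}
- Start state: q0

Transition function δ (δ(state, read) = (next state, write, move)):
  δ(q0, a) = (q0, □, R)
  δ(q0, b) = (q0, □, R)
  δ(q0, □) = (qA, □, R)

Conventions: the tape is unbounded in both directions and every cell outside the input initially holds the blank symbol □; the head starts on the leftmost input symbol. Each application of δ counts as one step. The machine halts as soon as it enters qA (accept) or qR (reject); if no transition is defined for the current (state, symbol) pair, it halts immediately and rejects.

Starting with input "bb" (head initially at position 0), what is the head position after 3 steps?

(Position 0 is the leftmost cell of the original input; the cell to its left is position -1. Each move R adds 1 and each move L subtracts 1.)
Step 0: [q0]bb (head at position 0)
Step 1: δ(q0, b) = (q0, □, R)  ⊢  □[q0]b (head at position 1)
Step 2: δ(q0, b) = (q0, □, R)  ⊢  □□[q0]□ (head at position 2)
Step 3: δ(q0, □) = (qA, □, R)  ⊢  □□□[qA]□ (head at position 3)
Head position after 3 steps: 3

Final answer: Position 3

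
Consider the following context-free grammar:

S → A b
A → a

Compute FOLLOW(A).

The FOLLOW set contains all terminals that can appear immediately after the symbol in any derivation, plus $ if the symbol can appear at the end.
A occurs only in S → A b, where it is immediately followed by the terminal b. So FOLLOW(A) = {b}.

Final answer: {b}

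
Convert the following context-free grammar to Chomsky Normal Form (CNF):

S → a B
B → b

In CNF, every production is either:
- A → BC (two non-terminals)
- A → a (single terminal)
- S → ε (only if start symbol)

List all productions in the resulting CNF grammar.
The grammar has no ε-productions or unit productions to eliminate.
S → a B has terminal a in a right-hand side of length ≥ 2: introduce T_a → a and use T_a in place of a.
B → b is already in CNF (single terminal) – keep it.
S → a B becomes S → T_a B.
Resulting CNF grammar (3 productions): T_a → a; B → b; S → T_a B

Final answer: T_a → a; B → b; S → T_a B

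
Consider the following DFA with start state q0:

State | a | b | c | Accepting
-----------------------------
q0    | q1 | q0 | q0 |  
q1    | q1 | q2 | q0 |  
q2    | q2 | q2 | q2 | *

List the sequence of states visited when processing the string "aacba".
q0 → q1 → q1 → q0 → q0 → q1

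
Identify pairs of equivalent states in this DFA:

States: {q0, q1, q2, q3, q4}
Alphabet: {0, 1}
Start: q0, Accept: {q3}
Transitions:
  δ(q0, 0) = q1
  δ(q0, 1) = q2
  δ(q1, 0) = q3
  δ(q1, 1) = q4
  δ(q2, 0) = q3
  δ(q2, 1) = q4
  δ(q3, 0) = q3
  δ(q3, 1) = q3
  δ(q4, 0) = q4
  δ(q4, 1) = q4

Using the table-filling algorithm:
Round 0 – mark pairs where exactly one state is accepting: (q0,q3), (q1,q3), (q2,q3), (q3,q4)
Round 1 – newly marked: (q0,q1) [on 0: q1 vs q3, already marked]; (q0,q2) [on 0: q1 vs q3, already marked]; (q1,q4) [on 0: q3 vs q4, already marked]; (q2,q4) [on 0: q3 vs q4, already marked]
Round 2 – newly marked: (q0,q4) [on 0: q1 vs q4, already marked]
No further pairs can be marked.
(q1, q2) unmarked: δ(q1,0)=q3, δ(q2,0)=q3; δ(q1,1)=q4, δ(q2,1)=q4 → equivalent
Equivalent pairs: (q1, q2)

Final answer: Equivalent pairs: (q1, q2)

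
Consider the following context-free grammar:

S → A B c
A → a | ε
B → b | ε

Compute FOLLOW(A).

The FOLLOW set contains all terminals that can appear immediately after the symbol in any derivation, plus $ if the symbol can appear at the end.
A occurs in S → A B c followed by B c. Add FIRST(B) minus ε = {b}; B is nullable (B → ε), so what follows B can also follow A: the terminal c. FOLLOW(A) = {b, c}.

Final answer: {b, c}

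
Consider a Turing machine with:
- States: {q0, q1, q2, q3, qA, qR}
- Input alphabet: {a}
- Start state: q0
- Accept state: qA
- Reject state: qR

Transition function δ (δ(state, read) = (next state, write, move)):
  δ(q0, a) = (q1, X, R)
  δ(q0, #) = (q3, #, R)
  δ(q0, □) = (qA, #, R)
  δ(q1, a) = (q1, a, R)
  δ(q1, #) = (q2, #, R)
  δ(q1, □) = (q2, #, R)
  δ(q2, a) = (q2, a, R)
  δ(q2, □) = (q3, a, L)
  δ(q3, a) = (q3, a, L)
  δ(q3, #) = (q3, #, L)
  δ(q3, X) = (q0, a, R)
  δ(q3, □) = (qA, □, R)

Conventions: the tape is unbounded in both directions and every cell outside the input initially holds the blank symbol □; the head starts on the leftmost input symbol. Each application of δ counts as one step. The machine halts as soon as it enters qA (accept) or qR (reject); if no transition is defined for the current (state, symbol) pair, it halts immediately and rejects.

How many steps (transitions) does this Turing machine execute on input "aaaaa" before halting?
Trace (configuration after each step, as tape_left[state]tape_right with head position):
Step 0: [q0]aaaaa (head at position 0)
Step 1: X[q1]aaaa (head 1)
Step 2: Xa[q1]aaa (head 2)
Step 3: Xaa[q1]aa (head 3)
Step 4: Xaaa[q1]a (head 4)
Step 5: Xaaaa[q1]□ (head 5)
Step 6: Xaaaa#[q2]□ (head 6)
Step 7: Xaaaa[q3]#a (head 5)
Step 8: Xaaa[q3]a#a (head 4)
Step 9: Xaa[q3]aa#a (head 3)
Step 10: Xa[q3]aaa#a (head 2)
Step 11: X[q3]aaaa#a (head 1)
Step 12: [q3]Xaaaa#a (head 0)
Step 13: a[q0]aaaa#a (head 1)
Step 14: aX[q1]aaa#a (head 2)
Step 15: aXa[q1]aa#a (head 3)
Step 16: aXaa[q1]a#a (head 4)
Step 17: aXaaa[q1]#a (head 5)
Step 18: aXaaa#[q2]a (head 6)
Step 19: aXaaa#a[q2]□ (head 7)
Step 20: aXaaa#[q3]aa (head 6)
Step 21: aXaaa[q3]#aa (head 5)
Step 22: aXaa[q3]a#aa (head 4)
Step 23: aXa[q3]aa#aa (head 3)
Step 24: aX[q3]aaa#aa (head 2)
Step 25: a[q3]Xaaa#aa (head 1)
Step 26: aa[q0]aaa#aa (head 2)
Step 27: aaX[q1]aa#aa (head 3)
Step 28: aaXa[q1]a#aa (head 4)
Step 29: aaXaa[q1]#aa (head 5)
Step 30: aaXaa#[q2]aa (head 6)
Step 31: aaXaa#a[q2]a (head 7)
Step 32: aaXaa#aa[q2]□ (head 8)
Step 33: aaXaa#a[q3]aa (head 7)
Step 34: aaXaa#[q3]aaa (head 6)
Step 35: aaXaa[q3]#aaa (head 5)
Step 36: aaXa[q3]a#aaa (head 4)
Step 37: aaX[q3]aa#aaa (head 3)
Step 38: aa[q3]Xaa#aaa (head 2)
Step 39: aaa[q0]aa#aaa (head 3)
Step 40: aaaX[q1]a#aaa (head 4)
Step 41: aaaXa[q1]#aaa (head 5)
Step 42: aaaXa#[q2]aaa (head 6)
Step 43: aaaXa#a[q2]aa (head 7)
Step 44: aaaXa#aa[q2]a (head 8)
Step 45: aaaXa#aaa[q2]□ (head 9)
Step 46: aaaXa#aa[q3]aa (head 8)
Step 47: aaaXa#a[q3]aaa (head 7)
Step 48: aaaXa#[q3]aaaa (head 6)
Step 49: aaaXa[q3]#aaaa (head 5)
Step 50: aaaX[q3]a#aaaa (head 4)
Step 51: aaa[q3]Xa#aaaa (head 3)
Step 52: aaaa[q0]a#aaaa (head 4)
Step 53: aaaaX[q1]#aaaa (head 5)
Step 54: aaaaX#[q2]aaaa (head 6)
Step 55: aaaaX#a[q2]aaa (head 7)
Step 56: aaaaX#aa[q2]aa (head 8)
Step 57: aaaaX#aaa[q2]a (head 9)
Step 58: aaaaX#aaaa[q2]□ (head 10)
Step 59: aaaaX#aaa[q3]aa (head 9)
Step 60: aaaaX#aa[q3]aaa (head 8)
Step 61: aaaaX#a[q3]aaaa (head 7)
Step 62: aaaaX#[q3]aaaaa (head 6)
Step 63: aaaaX[q3]#aaaaa (head 5)
Step 64: aaaa[q3]X#aaaaa (head 4)
Step 65: aaaaa[q0]#aaaaa (head 5)
Step 66: aaaaa#[q3]aaaaa (head 6)
Step 67: aaaaa[q3]#aaaaa (head 5)
Step 68: aaaa[q3]a#aaaaa (head 4)
Step 69: aaa[q3]aa#aaaaa (head 3)
Step 70: aa[q3]aaa#aaaaa (head 2)
Step 71: a[q3]aaaa#aaaaa (head 1)
Step 72: [q3]aaaaa#aaaaa (head 0)
Step 73: [q3]□aaaaa#aaaaa (head -1)
Step 74: □[qA]aaaaa#aaaaa (head 0)
The machine is in qA, so it halts and accepts.
Number of transitions executed: 74.

Final answer: 74 steps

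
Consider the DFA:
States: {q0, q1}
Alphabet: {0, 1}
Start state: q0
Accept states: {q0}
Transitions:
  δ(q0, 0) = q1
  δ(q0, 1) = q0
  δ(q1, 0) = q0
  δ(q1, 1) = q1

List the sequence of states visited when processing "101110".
Starting at q0
Read '1': q0 -> q0
Read '0': q0 -> q1
Read '1': q1 -> q1
Read '1': q1 -> q1
Read '1': q1 -> q1
Read '0': q1 -> q0

Final answer: q0 -> q0 -> q1 -> q1 -> q1 -> q1 -> q0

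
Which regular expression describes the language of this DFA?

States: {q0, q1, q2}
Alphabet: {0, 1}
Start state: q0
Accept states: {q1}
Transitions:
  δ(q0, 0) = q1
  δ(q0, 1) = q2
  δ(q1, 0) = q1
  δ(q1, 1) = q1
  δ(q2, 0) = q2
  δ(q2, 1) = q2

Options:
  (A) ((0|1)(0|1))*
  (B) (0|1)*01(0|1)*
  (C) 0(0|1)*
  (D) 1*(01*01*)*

Testing sample strings against the DFA:
  '11101' -> rejected
  '1000' -> rejected
  '01' -> accepted
  '01101' -> accepted
Checking each option for a counterexample:
  (A) ((0|1)(0|1))*: ε is rejected by the DFA but matches the regex → eliminated
  (B) (0|1)*01(0|1)*: '0' is accepted by the DFA but does not match the regex → eliminated
  (C) 0(0|1)*: agrees with the DFA on all strings of length ≤ 4
  (D) 1*(01*01*)*: ε is rejected by the DFA but matches the regex → eliminated
Only (C) 0(0|1)* is consistent with the DFA.

Final answer: (C) 0(0|1)*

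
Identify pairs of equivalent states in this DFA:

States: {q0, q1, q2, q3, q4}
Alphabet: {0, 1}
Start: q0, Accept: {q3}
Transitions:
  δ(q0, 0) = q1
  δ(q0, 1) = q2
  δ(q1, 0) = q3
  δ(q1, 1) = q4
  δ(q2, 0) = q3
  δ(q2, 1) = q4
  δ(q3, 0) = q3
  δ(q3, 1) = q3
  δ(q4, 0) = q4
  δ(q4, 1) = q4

Using the table-filling algorithm:
Round 0 – mark pairs where exactly one state is accepting: (q0,q3), (q1,q3), (q2,q3), (q3,q4)
Round 1 – newly marked: (q0,q1) [on 0: q1 vs q3, already marked]; (q0,q2) [on 0: q1 vs q3, already marked]; (q1,q4) [on 0: q3 vs q4, already marked]; (q2,q4) [on 0: q3 vs q4, already marked]
Round 2 – newly marked: (q0,q4) [on 0: q1 vs q4, already marked]
No further pairs can be marked.
(q1, q2) unmarked: δ(q1,0)=q3, δ(q2,0)=q3; δ(q1,1)=q4, δ(q2,1)=q4 → equivalent
Equivalent pairs: (q1, q2)

Final answer: Equivalent pairs: (q1, q2)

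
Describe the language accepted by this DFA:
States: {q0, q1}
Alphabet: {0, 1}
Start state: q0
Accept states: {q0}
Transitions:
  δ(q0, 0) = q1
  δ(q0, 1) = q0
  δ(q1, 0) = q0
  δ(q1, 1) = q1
Analyzing the DFA structure:
Start state: q0
Accept states: {q0}
Interpreting what each state remembers (checking against the transitions):
  q0: an even number of 0s has been read so far
  q1: an odd number of 0s has been read so far
  δ(q0, 0): in q0 (an even number of 0s has been read so far), after reading 0 we have: an odd number of 0s has been read so far → q1
  δ(q0, 1): in q0 (an even number of 0s has been read so far), after reading 1 we have: an even number of 0s has been read so far → q0
  δ(q1, 0): in q1 (an odd number of 0s has been read so far), after reading 0 we have: an even number of 0s has been read so far → q0
  δ(q1, 1): in q1 (an odd number of 0s has been read so far), after reading 1 we have: an odd number of 0s has been read so far → q1
A string is accepted iff it ends in {q0}, i.e. an even number of 0s has been read so far.
Language: All binary strings with an even number of 0s

Final answer: All binary strings with an even number of 0s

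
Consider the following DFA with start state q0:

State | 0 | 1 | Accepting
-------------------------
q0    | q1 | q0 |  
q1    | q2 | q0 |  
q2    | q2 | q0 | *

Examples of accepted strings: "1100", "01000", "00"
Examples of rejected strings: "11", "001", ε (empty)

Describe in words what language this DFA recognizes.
binary strings ending with '00'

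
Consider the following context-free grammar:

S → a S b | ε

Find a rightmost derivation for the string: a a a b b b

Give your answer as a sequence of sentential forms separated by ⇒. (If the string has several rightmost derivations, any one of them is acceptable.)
Start with S.
Step 1: the rightmost non-terminal is S; apply S → a S b:  a S b
Step 2: the rightmost non-terminal is S; apply S → a S b:  a a S b b
Step 3: the rightmost non-terminal is S; apply S → a S b:  a a a S b b b
Step 4: the rightmost non-terminal is S; apply S → ε:  a a a b b b

Final answer: S ⇒ a S b ⇒ a a S b b ⇒ a a a S b b b ⇒ a a a b b b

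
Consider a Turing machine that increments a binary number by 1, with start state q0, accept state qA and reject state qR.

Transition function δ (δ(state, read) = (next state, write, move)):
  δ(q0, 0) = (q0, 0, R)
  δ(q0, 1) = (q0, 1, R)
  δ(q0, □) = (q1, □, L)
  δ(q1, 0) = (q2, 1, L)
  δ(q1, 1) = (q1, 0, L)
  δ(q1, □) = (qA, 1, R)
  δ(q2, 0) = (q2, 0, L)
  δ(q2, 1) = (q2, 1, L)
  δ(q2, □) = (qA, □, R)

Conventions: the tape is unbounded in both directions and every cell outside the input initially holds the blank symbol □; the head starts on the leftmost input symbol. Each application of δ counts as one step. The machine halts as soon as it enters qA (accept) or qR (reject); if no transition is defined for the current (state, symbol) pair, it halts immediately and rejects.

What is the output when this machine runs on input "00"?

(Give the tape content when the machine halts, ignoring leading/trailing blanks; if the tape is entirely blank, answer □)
Step 0: [q0]00 (head at position 0)
Step 1: δ(q0, 0) = (q0, 0, R)  ⊢  0[q0]0 (head at position 1)
Step 2: δ(q0, 0) = (q0, 0, R)  ⊢  00[q0]□ (head at position 2)
Step 3: δ(q0, □) = (q1, □, L)  ⊢  0[q1]0□ (head at position 1)
Step 4: δ(q1, 0) = (q2, 1, L)  ⊢  [q2]01□ (head at position 0)
Step 5: δ(q2, 0) = (q2, 0, L)  ⊢  [q2]□01□ (head at position -1)
Step 6: δ(q2, □) = (qA, □, R)  ⊢  □[qA]01□ (head at position 0)
The machine is in qA, so it halts and accepts.
Tape content when halted (ignoring surrounding blanks): 01

Final answer: Output: 01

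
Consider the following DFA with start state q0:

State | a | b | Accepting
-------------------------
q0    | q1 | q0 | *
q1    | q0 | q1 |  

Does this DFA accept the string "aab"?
Start in q0.
Read 'a': q0 → q1
Read 'a': q1 → q0
Read 'b': q0 → q0
Final state q0 is accepting, so the string is accepted.

Final answer: Yes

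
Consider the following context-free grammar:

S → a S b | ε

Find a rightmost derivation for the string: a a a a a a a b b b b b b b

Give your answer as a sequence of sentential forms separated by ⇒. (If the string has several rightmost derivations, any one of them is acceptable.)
Start with S.
Step 1: the rightmost non-terminal is S; apply S → a S b:  a S b
Step 2: the rightmost non-terminal is S; apply S → a S b:  a a S b b
Step 3: the rightmost non-terminal is S; apply S → a S b:  a a a S b b b
Step 4: the rightmost non-terminal is S; apply S → a S b:  a a a a S b b b b
Step 5: the rightmost non-terminal is S; apply S → a S b:  a a a a a S b b b b b
Step 6: the rightmost non-terminal is S; apply S → a S b:  a a a a a a S b b b b b b
Step 7: the rightmost non-terminal is S; apply S → a S b:  a a a a a a a S b b b b b b b
Step 8: the rightmost non-terminal is S; apply S → ε:  a a a a a a a b b b b b b b

Final answer: S ⇒ a S b ⇒ a a S b b ⇒ a a a S b b b ⇒ a a a a S b b b b ⇒ a a a a a S b b b b b ⇒ a a a a a a S b b b b b b ⇒ a a a a a a a S b b b b b b b ⇒ a a a a a a a b b b b b b b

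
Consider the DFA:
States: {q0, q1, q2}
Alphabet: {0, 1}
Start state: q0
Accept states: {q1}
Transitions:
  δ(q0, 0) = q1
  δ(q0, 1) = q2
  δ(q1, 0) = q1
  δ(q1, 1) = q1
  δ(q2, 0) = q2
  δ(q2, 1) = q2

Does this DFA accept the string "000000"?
Processing string "000000":
  q0 --0--> q1
  q1 --0--> q1
  q1 --0--> q1
  q1 --0--> q1
  q1 --0--> q1
  q1 --0--> q1
Final state: q1
Accept states: {q1}
q1 is an accept state, so the string is accepted.

Final answer: Yes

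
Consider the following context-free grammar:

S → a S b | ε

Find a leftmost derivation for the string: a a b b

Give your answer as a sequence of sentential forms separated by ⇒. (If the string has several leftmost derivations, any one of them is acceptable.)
Start with S.
Step 1: the leftmost non-terminal is S; apply S → a S b:  a S b
Step 2: the leftmost non-terminal is S; apply S → a S b:  a a S b b
Step 3: the leftmost non-terminal is S; apply S → ε:  a a b b

Final answer: S ⇒ a S b ⇒ a a S b b ⇒ a a b b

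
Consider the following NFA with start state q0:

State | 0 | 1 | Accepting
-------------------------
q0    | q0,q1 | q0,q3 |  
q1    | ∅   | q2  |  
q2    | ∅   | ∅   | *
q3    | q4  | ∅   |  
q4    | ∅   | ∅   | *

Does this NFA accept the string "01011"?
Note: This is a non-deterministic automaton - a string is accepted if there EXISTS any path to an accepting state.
Track the set of states the NFA could be in: start {q0}
Read '0': {q0} → {q0, q1}
Read '1': {q0, q1} → {q0, q2, q3}
Read '0': {q0, q2, q3} → {q0, q1, q4}
Read '1': {q0, q1, q4} → {q0, q2, q3}
Read '1': {q0, q2, q3} → {q0, q3}
Final set {q0, q3} contains no accepting state → rejected.

Final answer: No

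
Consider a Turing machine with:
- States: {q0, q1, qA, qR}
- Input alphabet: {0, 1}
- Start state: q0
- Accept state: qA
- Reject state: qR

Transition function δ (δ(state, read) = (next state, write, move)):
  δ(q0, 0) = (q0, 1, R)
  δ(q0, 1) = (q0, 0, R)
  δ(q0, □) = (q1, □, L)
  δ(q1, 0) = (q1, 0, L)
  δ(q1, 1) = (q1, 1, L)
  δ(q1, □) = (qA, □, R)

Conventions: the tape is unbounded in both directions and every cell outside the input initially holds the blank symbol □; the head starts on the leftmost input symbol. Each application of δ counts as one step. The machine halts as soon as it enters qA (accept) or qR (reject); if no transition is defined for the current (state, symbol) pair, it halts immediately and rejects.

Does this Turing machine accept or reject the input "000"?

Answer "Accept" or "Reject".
Step 0: [q0]000 (head at position 0)
Step 1: δ(q0, 0) = (q0, 1, R)  ⊢  1[q0]00 (head at position 1)
Step 2: δ(q0, 0) = (q0, 1, R)  ⊢  11[q0]0 (head at position 2)
Step 3: δ(q0, 0) = (q0, 1, R)  ⊢  111[q0]□ (head at position 3)
Step 4: δ(q0, □) = (q1, □, L)  ⊢  11[q1]1□ (head at position 2)
Step 5: δ(q1, 1) = (q1, 1, L)  ⊢  1[q1]11□ (head at position 1)
Step 6: δ(q1, 1) = (q1, 1, L)  ⊢  [q1]111□ (head at position 0)
Step 7: δ(q1, 1) = (q1, 1, L)  ⊢  [q1]□111□ (head at position -1)
Step 8: δ(q1, □) = (qA, □, R)  ⊢  □[qA]111□ (head at position 0)
The machine is in qA, so it halts and accepts.

Final answer: Accept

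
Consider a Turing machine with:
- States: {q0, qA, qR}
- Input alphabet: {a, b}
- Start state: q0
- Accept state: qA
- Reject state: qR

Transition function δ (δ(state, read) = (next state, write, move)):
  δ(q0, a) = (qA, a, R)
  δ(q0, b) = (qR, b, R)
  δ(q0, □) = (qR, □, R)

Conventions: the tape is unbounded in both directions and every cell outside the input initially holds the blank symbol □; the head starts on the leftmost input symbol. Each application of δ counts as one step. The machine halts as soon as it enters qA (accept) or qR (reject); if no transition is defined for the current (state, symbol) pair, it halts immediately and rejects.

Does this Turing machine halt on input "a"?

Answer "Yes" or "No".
Step 0: [q0]a (head at position 0)
Step 1: δ(q0, a) = (qA, a, R)  ⊢  a[qA]□ (head at position 1)
The machine is in qA, so it halts and accepts.
It halts after 1 steps.

Final answer: Yes - halts after 1 steps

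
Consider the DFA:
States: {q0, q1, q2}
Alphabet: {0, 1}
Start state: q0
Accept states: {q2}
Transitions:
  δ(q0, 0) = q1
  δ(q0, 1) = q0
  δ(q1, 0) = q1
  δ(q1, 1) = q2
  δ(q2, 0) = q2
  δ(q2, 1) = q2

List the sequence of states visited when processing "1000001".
Starting at q0
Read '1': q0 -> q0
Read '0': q0 -> q1
Read '0': q1 -> q1
Read '0': q1 -> q1
Read '0': q1 -> q1
Read '0': q1 -> q1
Read '1': q1 -> q2

Final answer: q0 -> q0 -> q1 -> q1 -> q1 -> q1 -> q1 -> q2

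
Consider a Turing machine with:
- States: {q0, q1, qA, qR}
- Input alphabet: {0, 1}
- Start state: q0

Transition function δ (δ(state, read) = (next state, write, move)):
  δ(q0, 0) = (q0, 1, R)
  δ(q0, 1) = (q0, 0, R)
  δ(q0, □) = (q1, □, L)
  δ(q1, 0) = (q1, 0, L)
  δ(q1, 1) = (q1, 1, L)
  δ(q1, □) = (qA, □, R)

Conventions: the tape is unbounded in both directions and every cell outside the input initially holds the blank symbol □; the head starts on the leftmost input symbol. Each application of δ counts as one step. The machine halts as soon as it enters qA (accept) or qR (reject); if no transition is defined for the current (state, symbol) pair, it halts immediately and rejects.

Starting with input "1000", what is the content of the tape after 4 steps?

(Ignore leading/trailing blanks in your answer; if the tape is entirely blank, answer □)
Step 0: [q0]1000 (head at position 0)
Step 1: δ(q0, 1) = (q0, 0, R)  ⊢  0[q0]000 (head at position 1)
Step 2: δ(q0, 0) = (q0, 1, R)  ⊢  01[q0]00 (head at position 2)
Step 3: δ(q0, 0) = (q0, 1, R)  ⊢  011[q0]0 (head at position 3)
Step 4: δ(q0, 0) = (q0, 1, R)  ⊢  0111[q0]□ (head at position 4)
Tape after 4 steps (ignoring surrounding blanks): 0111

Final answer: Tape: 0111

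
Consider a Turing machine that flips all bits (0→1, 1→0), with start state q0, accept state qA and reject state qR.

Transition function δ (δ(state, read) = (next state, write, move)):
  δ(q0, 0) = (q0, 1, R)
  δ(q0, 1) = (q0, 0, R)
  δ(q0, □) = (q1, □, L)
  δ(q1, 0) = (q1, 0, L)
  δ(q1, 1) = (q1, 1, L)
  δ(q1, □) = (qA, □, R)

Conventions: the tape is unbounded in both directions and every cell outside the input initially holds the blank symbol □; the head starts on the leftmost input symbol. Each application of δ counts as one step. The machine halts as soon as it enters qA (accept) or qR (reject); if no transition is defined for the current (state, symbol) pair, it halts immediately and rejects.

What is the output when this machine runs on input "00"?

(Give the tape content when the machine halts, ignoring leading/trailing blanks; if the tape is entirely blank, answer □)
Step 0: [q0]00 (head at position 0)
Step 1: δ(q0, 0) = (q0, 1, R)  ⊢  1[q0]0 (head at position 1)
Step 2: δ(q0, 0) = (q0, 1, R)  ⊢  11[q0]□ (head at position 2)
Step 3: δ(q0, □) = (q1, □, L)  ⊢  1[q1]1□ (head at position 1)
Step 4: δ(q1, 1) = (q1, 1, L)  ⊢  [q1]11□ (head at position 0)
Step 5: δ(q1, 1) = (q1, 1, L)  ⊢  [q1]□11□ (head at position -1)
Step 6: δ(q1, □) = (qA, □, R)  ⊢  □[qA]11□ (head at position 0)
The machine is in qA, so it halts and accepts.
Tape content when halted (ignoring surrounding blanks): 11

Final answer: Output: 11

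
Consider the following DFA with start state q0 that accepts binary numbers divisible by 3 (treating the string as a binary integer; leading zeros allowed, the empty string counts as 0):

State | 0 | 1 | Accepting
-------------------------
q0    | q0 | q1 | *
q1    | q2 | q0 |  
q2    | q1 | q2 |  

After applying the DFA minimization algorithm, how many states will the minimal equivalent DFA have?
All 3 states are reachable from q0, so none can be removed as unreachable.
Table-filling: first mark every (accepting, non-accepting) pair as distinguishable (accepting: {q0}; non-accepting: {q1, q2}).
Round 1: (q1, q2) on '1' go to q0 and q2, already distinguishable → mark.
Every pair of states is distinguishable, so the DFA is already minimal.
Equivalence classes: {q0}, {q1}, {q2} → 3 states.

Final answer: 3 states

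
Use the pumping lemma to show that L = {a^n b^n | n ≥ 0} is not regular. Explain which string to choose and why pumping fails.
Language: L = {a^n b^n | n ≥ 0} (equal numbers of a's followed by b's)
Step 1: Assume for contradiction that L is regular, with pumping length p.
Step 2: Choose s = a^p b^p. Then s ∈ L (it has p a's followed by p b's) and |s| ≥ p.
Step 3: Consider any decomposition s = xyz with |xy| ≤ p and |y| > 0. Since |xy| ≤ p and the first p symbols of s are all a's, y = a^k for some k with 1 ≤ k ≤ p.
Step 4: Pumping up (i = 2): xy²z = a^(p+k) b^p, which has more a's than b's, so xy²z ∉ L.
This contradicts the pumping lemma, so L is not regular.

Final answer: Choose s = a^p b^p. Since |xy| ≤ p, y = a^k with k ≥ 1. Then xy²z = a^(p+k) b^p ∉ L.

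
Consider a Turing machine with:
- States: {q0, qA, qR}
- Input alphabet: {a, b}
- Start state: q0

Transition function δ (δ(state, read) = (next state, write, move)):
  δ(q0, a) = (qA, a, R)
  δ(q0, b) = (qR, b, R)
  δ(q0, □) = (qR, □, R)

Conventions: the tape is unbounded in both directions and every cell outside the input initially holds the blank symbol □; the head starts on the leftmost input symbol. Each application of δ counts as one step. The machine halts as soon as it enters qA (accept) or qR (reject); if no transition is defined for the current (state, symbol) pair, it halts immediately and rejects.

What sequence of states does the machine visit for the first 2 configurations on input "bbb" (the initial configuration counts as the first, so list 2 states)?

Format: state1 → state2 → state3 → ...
Step 0: [q0]bbb (head at position 0)
Step 1: δ(q0, b) = (qR, b, R)  ⊢  b[qR]bb (head at position 1)
Reading off the states of these 2 configurations: q0 → qR

Final answer: q0 → qR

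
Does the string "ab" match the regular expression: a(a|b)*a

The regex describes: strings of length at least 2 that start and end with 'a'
No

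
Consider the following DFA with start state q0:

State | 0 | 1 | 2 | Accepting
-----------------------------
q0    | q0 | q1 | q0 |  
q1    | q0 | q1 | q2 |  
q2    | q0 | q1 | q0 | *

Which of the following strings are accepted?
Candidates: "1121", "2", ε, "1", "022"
"1121": q0 → q1 → q1 → q2 → q1; q1 is not accepting → rejected
"2": q0 → q0; q0 is not accepting → rejected
ε: q0; q0 is not accepting → rejected
"1": q0 → q1; q1 is not accepting → rejected
"022": q0 → q0 → q0 → q0; q0 is not accepting → rejected

Final answer: None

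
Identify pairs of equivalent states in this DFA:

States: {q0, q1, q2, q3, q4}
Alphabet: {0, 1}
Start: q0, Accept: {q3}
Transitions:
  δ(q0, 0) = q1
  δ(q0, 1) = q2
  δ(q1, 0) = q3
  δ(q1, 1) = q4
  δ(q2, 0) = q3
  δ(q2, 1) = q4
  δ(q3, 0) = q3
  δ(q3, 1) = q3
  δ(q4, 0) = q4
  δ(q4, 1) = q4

Using the table-filling algorithm:
Round 0 – mark pairs where exactly one state is accepting: (q0,q3), (q1,q3), (q2,q3), (q3,q4)
Round 1 – newly marked: (q0,q1) [on 0: q1 vs q3, already marked]; (q0,q2) [on 0: q1 vs q3, already marked]; (q1,q4) [on 0: q3 vs q4, already marked]; (q2,q4) [on 0: q3 vs q4, already marked]
Round 2 – newly marked: (q0,q4) [on 0: q1 vs q4, already marked]
No further pairs can be marked.
(q1, q2) unmarked: δ(q1,0)=q3, δ(q2,0)=q3; δ(q1,1)=q4, δ(q2,1)=q4 → equivalent
Equivalent pairs: (q1, q2)

Final answer: Equivalent pairs: (q1, q2)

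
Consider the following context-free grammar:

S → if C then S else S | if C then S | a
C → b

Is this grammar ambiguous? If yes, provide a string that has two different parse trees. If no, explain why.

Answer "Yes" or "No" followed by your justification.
The 'dangling else' can attach to either if. Two leftmost derivations of  if b then if b then a else a:
  (1) S ⇒ if C then S else S ⇒ if b then S else S ⇒ if b then if C then S else S ⇒ if b then if b then S else S ⇒ if b then if b then a else S ⇒ if b then if b then a else a   (else belongs to the outer if)
  (2) S ⇒ if C then S ⇒ if b then S ⇒ if b then if C then S else S ⇒ if b then if b then S else S ⇒ if b then if b then a else S ⇒ if b then if b then a else a   (else belongs to the inner if)
Two distinct parse trees for the same string, so the grammar is ambiguous.

Final answer: Yes - the string 'if b then if b then a else a' has two distinct leftmost derivations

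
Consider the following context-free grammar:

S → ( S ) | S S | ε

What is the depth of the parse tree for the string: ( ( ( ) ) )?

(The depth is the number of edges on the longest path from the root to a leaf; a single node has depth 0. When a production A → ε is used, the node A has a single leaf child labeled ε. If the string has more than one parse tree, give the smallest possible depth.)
The string is 3 nested pairs. The shallowest parse tree applies S → ( S ) 3 times (one node per nested pair, each a child of the previous) and then S → ε in the middle.
S nodes at depths 0..3, ε leaf at depth 4; parentheses leaves are at depths 1..3.
(Using S → S S with an S → ε child anywhere only adds levels, so it cannot give a shallower tree.)
Depth = 4.

Final answer: 4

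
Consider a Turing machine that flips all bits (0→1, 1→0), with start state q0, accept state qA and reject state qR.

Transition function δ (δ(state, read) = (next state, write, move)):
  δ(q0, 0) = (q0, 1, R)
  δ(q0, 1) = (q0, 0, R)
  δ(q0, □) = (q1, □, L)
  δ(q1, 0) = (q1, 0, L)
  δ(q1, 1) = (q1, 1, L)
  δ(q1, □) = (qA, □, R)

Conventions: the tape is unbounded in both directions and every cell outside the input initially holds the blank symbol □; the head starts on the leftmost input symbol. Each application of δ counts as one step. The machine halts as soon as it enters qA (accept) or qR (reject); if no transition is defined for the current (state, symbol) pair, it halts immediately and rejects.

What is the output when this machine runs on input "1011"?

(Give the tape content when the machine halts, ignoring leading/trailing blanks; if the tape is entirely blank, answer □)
Step 0: [q0]1011 (head at position 0)
Step 1: δ(q0, 1) = (q0, 0, R)  ⊢  0[q0]011 (head at position 1)
Step 2: δ(q0, 0) = (q0, 1, R)  ⊢  01[q0]11 (head at position 2)
Step 3: δ(q0, 1) = (q0, 0, R)  ⊢  010[q0]1 (head at position 3)
Step 4: δ(q0, 1) = (q0, 0, R)  ⊢  0100[q0]□ (head at position 4)
Step 5: δ(q0, □) = (q1, □, L)  ⊢  010[q1]0□ (head at position 3)
Step 6: δ(q1, 0) = (q1, 0, L)  ⊢  01[q1]00□ (head at position 2)
Step 7: δ(q1, 0) = (q1, 0, L)  ⊢  0[q1]100□ (head at position 1)
Step 8: δ(q1, 1) = (q1, 1, L)  ⊢  [q1]0100□ (head at position 0)
Step 9: δ(q1, 0) = (q1, 0, L)  ⊢  [q1]□0100□ (head at position -1)
Step 10: δ(q1, □) = (qA, □, R)  ⊢  □[qA]0100□ (head at position 0)
The machine is in qA, so it halts and accepts.
Tape content when halted (ignoring surrounding blanks): 0100

Final answer: Output: 0100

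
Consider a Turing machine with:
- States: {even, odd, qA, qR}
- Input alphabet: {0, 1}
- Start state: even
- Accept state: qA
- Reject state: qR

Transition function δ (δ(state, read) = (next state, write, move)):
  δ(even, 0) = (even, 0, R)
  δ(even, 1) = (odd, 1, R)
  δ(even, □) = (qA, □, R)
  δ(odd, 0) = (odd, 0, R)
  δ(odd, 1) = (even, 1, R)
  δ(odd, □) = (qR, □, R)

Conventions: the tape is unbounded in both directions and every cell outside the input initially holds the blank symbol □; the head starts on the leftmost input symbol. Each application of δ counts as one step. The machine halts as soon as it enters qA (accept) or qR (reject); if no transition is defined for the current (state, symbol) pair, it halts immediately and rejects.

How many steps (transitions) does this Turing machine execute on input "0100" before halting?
Step 0: [even]0100 (head at position 0)
Step 1: δ(even, 0) = (even, 0, R)  ⊢  0[even]100 (head at position 1)
Step 2: δ(even, 1) = (odd, 1, R)  ⊢  01[odd]00 (head at position 2)
Step 3: δ(odd, 0) = (odd, 0, R)  ⊢  010[odd]0 (head at position 3)
Step 4: δ(odd, 0) = (odd, 0, R)  ⊢  0100[odd]□ (head at position 4)
Step 5: δ(odd, □) = (qR, □, R)  ⊢  0100□[qR]□ (head at position 5)
The machine is in qR, so it halts and rejects.
Number of transitions executed: 5.

Final answer: 5 steps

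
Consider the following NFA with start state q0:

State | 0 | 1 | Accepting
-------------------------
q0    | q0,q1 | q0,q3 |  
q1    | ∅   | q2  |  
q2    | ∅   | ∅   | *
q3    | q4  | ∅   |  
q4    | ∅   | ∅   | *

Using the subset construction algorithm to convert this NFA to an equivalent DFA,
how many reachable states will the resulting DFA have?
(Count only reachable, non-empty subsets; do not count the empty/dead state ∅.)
Start subset: {q0}
{q0}: on 0 → {q0, q1}, on 1 → {q0, q3}
{q0, q1}: on 0 → {q0, q1}, on 1 → {q0, q2, q3}
{q0, q3}: on 0 → {q0, q1, q4}, on 1 → {q0, q3}
{q0, q2, q3}: on 0 → {q0, q1, q4}, on 1 → {q0, q3}
{q0, q1, q4}: on 0 → {q0, q1}, on 1 → {q0, q2, q3}
Reachable non-empty subsets: {q0}, {q0, q1}, {q0, q3}, {q0, q2, q3}, {q0, q1, q4} — 5 in total.

Final answer: 5 states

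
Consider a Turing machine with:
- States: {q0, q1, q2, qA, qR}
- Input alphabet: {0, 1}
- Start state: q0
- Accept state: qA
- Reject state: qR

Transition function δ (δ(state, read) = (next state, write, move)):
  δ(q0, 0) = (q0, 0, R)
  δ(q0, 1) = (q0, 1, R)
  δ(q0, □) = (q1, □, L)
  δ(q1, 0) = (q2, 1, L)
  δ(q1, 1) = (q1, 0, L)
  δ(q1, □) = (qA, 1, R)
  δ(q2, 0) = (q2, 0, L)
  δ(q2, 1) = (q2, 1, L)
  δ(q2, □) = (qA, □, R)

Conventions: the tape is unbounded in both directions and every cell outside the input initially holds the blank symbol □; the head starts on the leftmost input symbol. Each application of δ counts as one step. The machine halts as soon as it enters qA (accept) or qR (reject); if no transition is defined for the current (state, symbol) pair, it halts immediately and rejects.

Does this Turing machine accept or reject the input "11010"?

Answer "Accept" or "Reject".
Step 0: [q0]11010 (head at position 0)
Step 1: δ(q0, 1) = (q0, 1, R)  ⊢  1[q0]1010 (head at position 1)
Step 2: δ(q0, 1) = (q0, 1, R)  ⊢  11[q0]010 (head at position 2)
Step 3: δ(q0, 0) = (q0, 0, R)  ⊢  110[q0]10 (head at position 3)
Step 4: δ(q0, 1) = (q0, 1, R)  ⊢  1101[q0]0 (head at position 4)
Step 5: δ(q0, 0) = (q0, 0, R)  ⊢  11010[q0]□ (head at position 5)
Step 6: δ(q0, □) = (q1, □, L)  ⊢  1101[q1]0□ (head at position 4)
Step 7: δ(q1, 0) = (q2, 1, L)  ⊢  110[q2]11□ (head at position 3)
Step 8: δ(q2, 1) = (q2, 1, L)  ⊢  11[q2]011□ (head at position 2)
Step 9: δ(q2, 0) = (q2, 0, L)  ⊢  1[q2]1011□ (head at position 1)
Step 10: δ(q2, 1) = (q2, 1, L)  ⊢  [q2]11011□ (head at position 0)
Step 11: δ(q2, 1) = (q2, 1, L)  ⊢  [q2]□11011□ (head at position -1)
Step 12: δ(q2, □) = (qA, □, R)  ⊢  □[qA]11011□ (head at position 0)
The machine is in qA, so it halts and accepts.

Final answer: Accept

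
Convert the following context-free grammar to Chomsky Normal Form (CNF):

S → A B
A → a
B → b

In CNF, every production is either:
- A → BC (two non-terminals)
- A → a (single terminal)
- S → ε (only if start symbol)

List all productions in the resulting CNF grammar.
The grammar has no ε-productions or unit productions to eliminate.
S → A B is already in CNF (two non-terminals) – keep it.
A → a is already in CNF (single terminal) – keep it.
B → b is already in CNF (single terminal) – keep it.
Resulting CNF grammar (3 productions): A → a; B → b; S → A B

Final answer: A → a; B → b; S → A B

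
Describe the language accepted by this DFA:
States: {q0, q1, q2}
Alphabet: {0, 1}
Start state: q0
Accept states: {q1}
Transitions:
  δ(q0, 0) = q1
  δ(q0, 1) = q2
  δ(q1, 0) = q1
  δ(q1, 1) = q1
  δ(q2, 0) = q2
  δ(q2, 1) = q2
Analyzing the DFA structure:
Start state: q0
Accept states: {q1}
Interpreting what each state remembers (checking against the transitions):
  q0: nothing has been read yet
  q1: the first symbol was 0
  q2: the first symbol was 1 (trap state)
  δ(q0, 0): in q0 (nothing has been read yet), after reading 0 we have: the first symbol was 0 → q1
  δ(q0, 1): in q0 (nothing has been read yet), after reading 1 we have: the first symbol was 1 (trap state) → q2
  δ(q1, 0): in q1 (the first symbol was 0), after reading 0 we have: the first symbol was 0 → q1
  δ(q1, 1): in q1 (the first symbol was 0), after reading 1 we have: the first symbol was 0 → q1
  δ(q2, 0): in q2 (the first symbol was 1 (trap state)), after reading 0 we have: the first symbol was 1 (trap state) → q2
  δ(q2, 1): in q2 (the first symbol was 1 (trap state)), after reading 1 we have: the first symbol was 1 (trap state) → q2
A string is accepted iff it ends in {q1}, i.e. the first symbol was 0.
Language: All binary strings starting with 0

Final answer: All binary strings starting with 0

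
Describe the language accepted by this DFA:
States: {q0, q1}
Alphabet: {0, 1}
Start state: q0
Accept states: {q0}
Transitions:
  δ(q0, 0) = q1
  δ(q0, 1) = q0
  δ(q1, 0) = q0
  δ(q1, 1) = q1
Analyzing the DFA structure:
Start state: q0
Accept states: {q0}
Interpreting what each state remembers (checking against the transitions):
  q0: an even number of 0s has been read so far
  q1: an odd number of 0s has been read so far
  δ(q0, 0): in q0 (an even number of 0s has been read so far), after reading 0 we have: an odd number of 0s has been read so far → q1
  δ(q0, 1): in q0 (an even number of 0s has been read so far), after reading 1 we have: an even number of 0s has been read so far → q0
  δ(q1, 0): in q1 (an odd number of 0s has been read so far), after reading 0 we have: an even number of 0s has been read so far → q0
  δ(q1, 1): in q1 (an odd number of 0s has been read so far), after reading 1 we have: an odd number of 0s has been read so far → q1
A string is accepted iff it ends in {q0}, i.e. an even number of 0s has been read so far.
Language: All binary strings with an even number of 0s

Final answer: All binary strings with an even number of 0s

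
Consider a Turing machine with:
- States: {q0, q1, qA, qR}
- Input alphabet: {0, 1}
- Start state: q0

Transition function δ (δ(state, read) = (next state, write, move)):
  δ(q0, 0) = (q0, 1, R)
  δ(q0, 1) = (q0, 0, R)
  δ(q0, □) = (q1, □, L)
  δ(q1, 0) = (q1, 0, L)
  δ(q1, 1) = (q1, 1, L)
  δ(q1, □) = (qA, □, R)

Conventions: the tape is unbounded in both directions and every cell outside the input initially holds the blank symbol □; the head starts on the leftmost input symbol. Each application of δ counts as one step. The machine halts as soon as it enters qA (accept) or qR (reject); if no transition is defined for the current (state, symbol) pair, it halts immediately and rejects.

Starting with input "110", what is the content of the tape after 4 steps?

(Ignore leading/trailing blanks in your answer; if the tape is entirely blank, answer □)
Step 0: [q0]110 (head at position 0)
Step 1: δ(q0, 1) = (q0, 0, R)  ⊢  0[q0]10 (head at position 1)
Step 2: δ(q0, 1) = (q0, 0, R)  ⊢  00[q0]0 (head at position 2)
Step 3: δ(q0, 0) = (q0, 1, R)  ⊢  001[q0]□ (head at position 3)
Step 4: δ(q0, □) = (q1, □, L)  ⊢  00[q1]1□ (head at position 2)
Tape after 4 steps (ignoring surrounding blanks): 001

Final answer: Tape: 001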